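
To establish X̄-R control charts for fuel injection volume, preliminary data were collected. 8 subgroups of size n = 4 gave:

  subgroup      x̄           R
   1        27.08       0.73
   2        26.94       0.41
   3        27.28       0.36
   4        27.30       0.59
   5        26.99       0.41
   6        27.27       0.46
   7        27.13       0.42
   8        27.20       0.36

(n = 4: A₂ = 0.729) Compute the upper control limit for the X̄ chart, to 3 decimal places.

X̄̄ = (27.08 + 26.94 + 27.28 + 27.30 + 26.99 + 27.27 + 27.13 + 27.20) / 8 = 217.1900 / 8 = 27.1487
R̄ = (0.73 + 0.41 + 0.36 + 0.59 + 0.41 + 0.46 + 0.42 + 0.36) / 8 = 3.7400 / 8 = 0.4675
UCL = X̄̄ + A₂·R̄ = 27.1487 + 0.729 × 0.4675 = 27.4896

27.490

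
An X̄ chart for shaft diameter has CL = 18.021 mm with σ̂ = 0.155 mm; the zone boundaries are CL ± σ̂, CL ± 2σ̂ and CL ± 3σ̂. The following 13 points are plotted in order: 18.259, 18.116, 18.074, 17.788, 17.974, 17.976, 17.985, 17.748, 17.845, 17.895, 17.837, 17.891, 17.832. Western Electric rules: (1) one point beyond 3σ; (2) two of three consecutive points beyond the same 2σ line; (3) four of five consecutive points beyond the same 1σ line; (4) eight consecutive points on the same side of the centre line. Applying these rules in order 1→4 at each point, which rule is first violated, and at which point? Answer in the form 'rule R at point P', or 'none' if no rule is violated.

Zone of each point (C = within 1σ̂, B = 1σ̂–2σ̂, A = 2σ̂–3σ̂, * = beyond 3σ̂; sign = side of CL): 1:+B, 2:+C, 3:+C, 4:-B, 5:-C, 6:-C, 7:-C, 8:-B, 9:-B, 10:-C, 11:-B, 12:-C, 13:-B
Rule 4 (eight consecutive points on the same side of the centre line) is satisfied at point 11.

rule 4 at point 11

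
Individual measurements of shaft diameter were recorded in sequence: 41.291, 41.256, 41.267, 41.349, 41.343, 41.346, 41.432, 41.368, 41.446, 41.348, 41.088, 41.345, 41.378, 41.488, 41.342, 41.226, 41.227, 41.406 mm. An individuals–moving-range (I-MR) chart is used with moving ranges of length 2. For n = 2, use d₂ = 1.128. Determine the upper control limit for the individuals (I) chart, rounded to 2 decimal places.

X̄ = (41.291 + 41.256 + 41.267 + 41.349 + 41.343 + 41.346 + 41.432 + 41.368 + 41.446 + 41.348 + 41.088 + 41.345 + 41.378 + 41.488 + 41.342 + 41.226 + 41.227 + 41.406) / 18 = 41.3303
Moving ranges: 0.035, 0.011, 0.082, 0.006, 0.003, 0.086, 0.064, 0.078, 0.098, 0.260, 0.257, 0.033, 0.110, 0.146, 0.116, 0.001, 0.179; M̄R̄ = 1.5650 / 17 = 0.0921
UCL = X̄ + 3·M̄R̄/d₂ = 41.3303 + 3 × 0.0921 / 1.128 = 41.5752

41.58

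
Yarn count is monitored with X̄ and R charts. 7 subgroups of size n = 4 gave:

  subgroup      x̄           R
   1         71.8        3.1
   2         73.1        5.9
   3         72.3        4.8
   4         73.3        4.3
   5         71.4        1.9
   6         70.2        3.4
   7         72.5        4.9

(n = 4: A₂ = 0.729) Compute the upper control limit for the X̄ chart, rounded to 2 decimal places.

X̄̄ = (71.8 + 73.1 + 72.3 + 73.3 + 71.4 + 70.2 + 72.5) / 7 = 504.6000 / 7 = 72.0857
R̄ = (3.1 + 5.9 + 4.8 + 4.3 + 1.9 + 3.4 + 4.9) / 7 = 28.3000 / 7 = 4.0429
UCL = X̄̄ + A₂·R̄ = 72.0857 + 0.729 × 4.0429 = 75.0330

75.03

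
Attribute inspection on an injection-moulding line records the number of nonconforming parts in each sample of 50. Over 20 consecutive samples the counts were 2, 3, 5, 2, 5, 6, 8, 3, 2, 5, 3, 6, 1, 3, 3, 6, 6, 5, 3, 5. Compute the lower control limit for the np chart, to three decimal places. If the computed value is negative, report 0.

0.000

p̄ = Σdᵢ / (k·n) = 82 / (20 × 50) = 0.08200
LCL = np̄ − 3·√(np̄(1−p̄)) = 4.1000 − 3 × 1.9401 = -1.7202 → 0 (negative, so LCL = 0)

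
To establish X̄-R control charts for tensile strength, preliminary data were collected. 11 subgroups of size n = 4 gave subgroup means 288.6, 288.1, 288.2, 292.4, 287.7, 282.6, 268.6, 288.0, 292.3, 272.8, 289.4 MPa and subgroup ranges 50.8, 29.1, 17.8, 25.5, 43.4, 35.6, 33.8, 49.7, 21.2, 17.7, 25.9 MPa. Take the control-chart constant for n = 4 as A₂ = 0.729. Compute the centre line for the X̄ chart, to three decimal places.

X̄̄ = (288.6 + 288.1 + 288.2 + 292.4 + 287.7 + 282.6 + 268.6 + 288.0 + 292.3 + 272.8 + 289.4) / 11 = 3138.7000 / 11 = 285.3364
CL = X̄̄ = 285.3364

285.336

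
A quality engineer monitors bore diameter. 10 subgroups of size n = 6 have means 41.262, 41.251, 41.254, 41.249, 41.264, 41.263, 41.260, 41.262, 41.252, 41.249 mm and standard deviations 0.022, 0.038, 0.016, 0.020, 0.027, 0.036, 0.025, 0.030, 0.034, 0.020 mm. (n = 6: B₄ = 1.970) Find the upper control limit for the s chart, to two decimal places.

s̄ = (0.022 + 0.038 + 0.016 + 0.020 + 0.027 + 0.036 + 0.025 + 0.030 + 0.034 + 0.020) / 10 = 0.0268
UCL_s = B₄·s̄ = 1.970 × 0.0268 = 0.0528

0.05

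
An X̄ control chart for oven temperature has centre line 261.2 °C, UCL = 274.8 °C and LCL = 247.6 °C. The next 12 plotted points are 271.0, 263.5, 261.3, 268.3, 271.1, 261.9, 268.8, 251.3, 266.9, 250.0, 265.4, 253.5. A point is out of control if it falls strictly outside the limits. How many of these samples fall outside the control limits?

All 12 points lie within [247.6, 274.8].

0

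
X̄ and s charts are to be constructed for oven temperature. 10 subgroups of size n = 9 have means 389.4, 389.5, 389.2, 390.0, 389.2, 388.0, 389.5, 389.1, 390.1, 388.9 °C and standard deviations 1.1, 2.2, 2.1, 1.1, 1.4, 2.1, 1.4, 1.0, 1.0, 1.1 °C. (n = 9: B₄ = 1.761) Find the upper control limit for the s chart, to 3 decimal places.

s̄ = (1.1 + 2.2 + 2.1 + 1.1 + 1.4 + 2.1 + 1.4 + 1.0 + 1.0 + 1.1) / 10 = 1.4500
UCL_s = B₄·s̄ = 1.761 × 1.4500 = 2.5534

2.553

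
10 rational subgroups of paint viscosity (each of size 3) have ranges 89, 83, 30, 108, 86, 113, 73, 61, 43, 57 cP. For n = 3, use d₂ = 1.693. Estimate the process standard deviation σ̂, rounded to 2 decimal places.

R̄ = (89 + 83 + 30 + 108 + 86 + 113 + 73 + 61 + 43 + 57) / 10 = 74.3000
σ̂ = R̄ / d₂ = 74.3000 / 1.693 = 43.8866

43.89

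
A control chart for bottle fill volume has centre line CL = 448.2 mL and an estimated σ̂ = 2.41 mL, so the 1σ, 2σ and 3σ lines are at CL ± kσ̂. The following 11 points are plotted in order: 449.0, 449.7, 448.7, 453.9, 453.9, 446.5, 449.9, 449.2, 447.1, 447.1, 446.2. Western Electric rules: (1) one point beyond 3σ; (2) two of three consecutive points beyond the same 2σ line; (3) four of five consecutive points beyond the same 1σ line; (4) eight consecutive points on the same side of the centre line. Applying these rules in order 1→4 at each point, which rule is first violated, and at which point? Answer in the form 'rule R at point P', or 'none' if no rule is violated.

Zone of each point (C = within 1σ̂, B = 1σ̂–2σ̂, A = 2σ̂–3σ̂, * = beyond 3σ̂; sign = side of CL): 1:+C, 2:+C, 3:+C, 4:+A, 5:+A, 6:-C, 7:+C, 8:+C, 9:-C, 10:-C, 11:-C
Rule 2 (two of three consecutive points beyond the same 2σ limit) is satisfied at point 5.

rule 2 at point 5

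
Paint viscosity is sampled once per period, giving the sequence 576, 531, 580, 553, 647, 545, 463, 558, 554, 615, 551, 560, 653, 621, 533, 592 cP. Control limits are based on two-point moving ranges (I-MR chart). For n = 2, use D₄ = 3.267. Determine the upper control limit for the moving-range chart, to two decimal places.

196.89

Moving ranges: 45, 49, 27, 94, 102, 82, 95, 4, 61, 64, 9, 93, 32, 88, 59; M̄R̄ = 904.0000 / 15 = 60.2667
UCL_MR = D₄·M̄R̄ = 3.267 × 60.2667 = 196.8912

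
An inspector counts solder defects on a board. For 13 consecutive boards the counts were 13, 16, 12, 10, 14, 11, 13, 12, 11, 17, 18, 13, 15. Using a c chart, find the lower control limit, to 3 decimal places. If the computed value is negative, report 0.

2.455

c̄ = (13 + 16 + 12 + 10 + 14 + 11 + 13 + 12 + 11 + 17 + 18 + 13 + 15) / 13 = 175 / 13 = 13.4615
LCL = c̄ − 3√c̄ = 13.4615 − 3 × 3.6690 = 2.4545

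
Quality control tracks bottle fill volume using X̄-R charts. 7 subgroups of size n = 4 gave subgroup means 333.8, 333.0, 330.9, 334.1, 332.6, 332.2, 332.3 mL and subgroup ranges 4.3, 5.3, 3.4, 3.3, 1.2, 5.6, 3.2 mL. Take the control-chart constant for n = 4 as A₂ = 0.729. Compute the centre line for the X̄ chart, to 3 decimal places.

332.700

X̄̄ = (333.8 + 333.0 + 330.9 + 334.1 + 332.6 + 332.2 + 332.3) / 7 = 2328.9000 / 7 = 332.7000
CL = X̄̄ = 332.7000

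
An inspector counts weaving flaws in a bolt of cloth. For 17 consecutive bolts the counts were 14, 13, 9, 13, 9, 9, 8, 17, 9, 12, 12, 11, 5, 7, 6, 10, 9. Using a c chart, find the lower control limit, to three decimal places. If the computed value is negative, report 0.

0.606

c̄ = (14 + 13 + 9 + 13 + 9 + 9 + 8 + 17 + 9 + 12 + 12 + 11 + 5 + 7 + 6 + 10 + 9) / 17 = 173 / 17 = 10.1765
LCL = c̄ − 3√c̄ = 10.1765 − 3 × 3.1901 = 0.6063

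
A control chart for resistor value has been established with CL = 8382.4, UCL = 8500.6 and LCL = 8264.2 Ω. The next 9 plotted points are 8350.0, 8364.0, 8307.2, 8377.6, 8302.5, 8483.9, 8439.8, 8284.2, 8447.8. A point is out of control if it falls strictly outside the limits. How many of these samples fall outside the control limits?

All 9 points lie within [8264.2, 8500.6].

0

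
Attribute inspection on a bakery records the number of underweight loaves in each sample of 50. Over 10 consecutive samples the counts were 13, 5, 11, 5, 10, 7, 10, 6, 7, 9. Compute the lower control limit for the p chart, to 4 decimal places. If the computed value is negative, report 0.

0.0081

p̄ = Σdᵢ / (k·n) = 83 / (10 × 50) = 0.16600
LCL = p̄ − 3·√(p̄(1−p̄)/n) = 0.16600 − 3 × 0.05262 = 0.00814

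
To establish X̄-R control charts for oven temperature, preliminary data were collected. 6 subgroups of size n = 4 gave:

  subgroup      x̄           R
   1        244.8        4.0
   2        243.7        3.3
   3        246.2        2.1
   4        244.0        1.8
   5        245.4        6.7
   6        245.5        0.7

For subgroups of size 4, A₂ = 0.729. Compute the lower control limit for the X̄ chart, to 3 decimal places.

242.673

X̄̄ = (244.8 + 243.7 + 246.2 + 244.0 + 245.4 + 245.5) / 6 = 1469.6000 / 6 = 244.9333
R̄ = (4.0 + 3.3 + 2.1 + 1.8 + 6.7 + 0.7) / 6 = 18.6000 / 6 = 3.1000
LCL = X̄̄ − A₂·R̄ = 244.9333 − 0.729 × 3.1000 = 242.6734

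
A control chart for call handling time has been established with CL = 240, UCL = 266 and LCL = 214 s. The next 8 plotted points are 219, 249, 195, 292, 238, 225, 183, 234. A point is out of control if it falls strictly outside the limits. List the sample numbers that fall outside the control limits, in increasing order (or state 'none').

Compare each point to [214, 266]: sample 3 = 195 < LCL; sample 4 = 292 > UCL; sample 7 = 183 < LCL.

3, 4, 7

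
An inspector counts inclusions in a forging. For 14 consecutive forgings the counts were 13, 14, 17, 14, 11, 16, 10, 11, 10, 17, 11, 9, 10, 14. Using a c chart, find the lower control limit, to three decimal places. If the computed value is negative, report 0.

1.976

c̄ = (13 + 14 + 17 + 14 + 11 + 16 + 10 + 11 + 10 + 17 + 11 + 9 + 10 + 14) / 14 = 177 / 14 = 12.6429
LCL = c̄ − 3√c̄ = 12.6429 − 3 × 3.5557 = 1.9758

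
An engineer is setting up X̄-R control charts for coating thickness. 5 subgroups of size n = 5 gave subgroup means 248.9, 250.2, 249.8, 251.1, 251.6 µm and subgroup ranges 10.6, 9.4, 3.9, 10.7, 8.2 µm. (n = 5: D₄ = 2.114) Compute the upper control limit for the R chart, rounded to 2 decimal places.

18.10

R̄ = (10.6 + 9.4 + 3.9 + 10.7 + 8.2) / 5 = 42.8000 / 5 = 8.5600
UCL_R = D₄·R̄ = 2.114 × 8.5600 = 18.0958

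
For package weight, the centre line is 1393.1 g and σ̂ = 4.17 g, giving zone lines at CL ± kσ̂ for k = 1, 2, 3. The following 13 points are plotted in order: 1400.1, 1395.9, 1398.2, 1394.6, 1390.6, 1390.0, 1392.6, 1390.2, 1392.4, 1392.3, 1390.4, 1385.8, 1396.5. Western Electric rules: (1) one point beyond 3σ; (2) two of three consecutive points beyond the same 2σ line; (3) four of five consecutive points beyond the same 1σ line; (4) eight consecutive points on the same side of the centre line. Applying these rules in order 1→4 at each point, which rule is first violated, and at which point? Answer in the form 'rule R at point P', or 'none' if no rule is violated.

Zone of each point (C = within 1σ̂, B = 1σ̂–2σ̂, A = 2σ̂–3σ̂, * = beyond 3σ̂; sign = side of CL): 1:+B, 2:+C, 3:+B, 4:+C, 5:-C, 6:-C, 7:-C, 8:-C, 9:-C, 10:-C, 11:-C, 12:-B, 13:+C
Rule 4 (eight consecutive points on the same side of the centre line) is satisfied at point 12.

rule 4 at point 12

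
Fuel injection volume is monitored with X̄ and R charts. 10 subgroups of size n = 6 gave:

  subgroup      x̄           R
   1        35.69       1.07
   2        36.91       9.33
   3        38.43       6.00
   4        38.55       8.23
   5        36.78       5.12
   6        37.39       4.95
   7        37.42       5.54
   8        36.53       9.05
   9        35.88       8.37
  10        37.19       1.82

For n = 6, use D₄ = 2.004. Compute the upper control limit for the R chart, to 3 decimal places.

R̄ = (1.07 + 9.33 + 6.00 + 8.23 + 5.12 + 4.95 + 5.54 + 9.05 + 8.37 + 1.82) / 10 = 59.4800 / 10 = 5.9480
UCL_R = D₄·R̄ = 2.004 × 5.9480 = 11.9198

11.920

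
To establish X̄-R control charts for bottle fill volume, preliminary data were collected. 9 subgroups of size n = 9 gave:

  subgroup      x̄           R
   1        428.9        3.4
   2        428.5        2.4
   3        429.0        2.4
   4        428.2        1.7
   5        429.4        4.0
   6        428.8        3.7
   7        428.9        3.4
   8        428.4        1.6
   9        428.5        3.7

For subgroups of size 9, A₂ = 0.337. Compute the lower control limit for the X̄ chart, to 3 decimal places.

427.749

X̄̄ = (428.9 + 428.5 + 429.0 + 428.2 + 429.4 + 428.8 + 428.9 + 428.4 + 428.5) / 9 = 3858.6000 / 9 = 428.7333
R̄ = (3.4 + 2.4 + 2.4 + 1.7 + 4.0 + 3.7 + 3.4 + 1.6 + 3.7) / 9 = 26.3000 / 9 = 2.9222
LCL = X̄̄ − A₂·R̄ = 428.7333 − 0.337 × 2.9222 = 427.7485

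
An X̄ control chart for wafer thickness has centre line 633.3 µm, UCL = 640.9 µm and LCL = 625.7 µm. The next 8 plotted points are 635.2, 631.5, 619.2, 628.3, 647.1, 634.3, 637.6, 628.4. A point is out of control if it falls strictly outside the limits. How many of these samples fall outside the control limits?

2

Compare each point to [625.7, 640.9]: sample 3 = 619.2 < LCL; sample 5 = 647.1 > UCL.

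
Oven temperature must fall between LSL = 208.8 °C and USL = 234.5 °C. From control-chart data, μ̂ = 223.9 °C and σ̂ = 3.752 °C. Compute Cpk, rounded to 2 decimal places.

0.94

Cpu = (USL − μ̂) / (3σ̂) = (234.5 − 223.9) / (3 × 3.752) = 0.9417; Cpl = (μ̂ − LSL) / (3σ̂) = (223.9 − 208.8) / (3 × 3.752) = 1.3415; Cpk = min(Cpu, Cpl) = 0.9417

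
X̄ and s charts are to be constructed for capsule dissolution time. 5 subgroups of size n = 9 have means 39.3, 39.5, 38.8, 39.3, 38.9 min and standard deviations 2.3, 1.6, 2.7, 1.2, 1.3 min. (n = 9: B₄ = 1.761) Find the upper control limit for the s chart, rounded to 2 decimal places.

3.21

s̄ = (2.3 + 1.6 + 2.7 + 1.2 + 1.3) / 5 = 1.8200
UCL_s = B₄·s̄ = 1.761 × 1.8200 = 3.2050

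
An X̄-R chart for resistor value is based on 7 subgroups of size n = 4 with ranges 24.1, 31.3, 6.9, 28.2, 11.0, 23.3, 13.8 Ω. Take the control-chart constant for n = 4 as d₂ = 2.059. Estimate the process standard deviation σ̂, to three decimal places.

R̄ = (24.1 + 31.3 + 6.9 + 28.2 + 11.0 + 23.3 + 13.8) / 7 = 19.8000
σ̂ = R̄ / d₂ = 19.8000 / 2.059 = 9.6163

9.616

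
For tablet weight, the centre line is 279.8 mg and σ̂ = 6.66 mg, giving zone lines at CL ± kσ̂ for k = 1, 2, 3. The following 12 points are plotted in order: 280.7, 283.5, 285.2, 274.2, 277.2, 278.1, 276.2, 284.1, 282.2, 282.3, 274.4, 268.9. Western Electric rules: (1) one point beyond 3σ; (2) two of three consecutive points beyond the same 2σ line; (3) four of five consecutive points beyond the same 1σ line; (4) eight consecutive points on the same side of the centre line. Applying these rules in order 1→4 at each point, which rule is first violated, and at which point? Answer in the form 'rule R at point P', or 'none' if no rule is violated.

Zone of each point (C = within 1σ̂, B = 1σ̂–2σ̂, A = 2σ̂–3σ̂, * = beyond 3σ̂; sign = side of CL): 1:+C, 2:+C, 3:+C, 4:-C, 5:-C, 6:-C, 7:-C, 8:+C, 9:+C, 10:+C, 11:-C, 12:-B
No rule fires across all 12 points.

none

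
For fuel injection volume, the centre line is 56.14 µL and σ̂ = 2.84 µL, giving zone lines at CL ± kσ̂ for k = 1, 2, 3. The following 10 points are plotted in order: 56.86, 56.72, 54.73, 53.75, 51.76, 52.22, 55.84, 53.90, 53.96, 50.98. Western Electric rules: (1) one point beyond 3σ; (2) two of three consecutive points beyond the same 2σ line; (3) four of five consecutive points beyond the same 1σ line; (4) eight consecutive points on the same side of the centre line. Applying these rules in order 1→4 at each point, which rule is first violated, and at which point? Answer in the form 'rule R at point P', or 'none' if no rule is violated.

Zone of each point (C = within 1σ̂, B = 1σ̂–2σ̂, A = 2σ̂–3σ̂, * = beyond 3σ̂; sign = side of CL): 1:+C, 2:+C, 3:-C, 4:-C, 5:-B, 6:-B, 7:-C, 8:-C, 9:-C, 10:-B
Rule 4 (eight consecutive points on the same side of the centre line) is satisfied at point 10.

rule 4 at point 10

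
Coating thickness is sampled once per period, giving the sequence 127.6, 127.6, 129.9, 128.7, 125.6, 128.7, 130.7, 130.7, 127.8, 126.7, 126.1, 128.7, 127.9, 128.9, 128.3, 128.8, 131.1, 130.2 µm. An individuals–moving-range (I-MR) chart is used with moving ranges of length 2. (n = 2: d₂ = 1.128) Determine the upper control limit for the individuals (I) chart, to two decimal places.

132.47

X̄ = (127.6 + 127.6 + 129.9 + 128.7 + 125.6 + 128.7 + 130.7 + 130.7 + 127.8 + 126.7 + 126.1 + 128.7 + 127.9 + 128.9 + 128.3 + 128.8 + 131.1 + 130.2) / 18 = 128.5556
Moving ranges: 0.0, 2.3, 1.2, 3.1, 3.1, 2.0, 0.0, 2.9, 1.1, 0.6, 2.6, 0.8, 1.0, 0.6, 0.5, 2.3, 0.9; M̄R̄ = 25.0000 / 17 = 1.4706
UCL = X̄ + 3·M̄R̄/d₂ = 128.5556 + 3 × 1.4706 / 1.128 = 132.4667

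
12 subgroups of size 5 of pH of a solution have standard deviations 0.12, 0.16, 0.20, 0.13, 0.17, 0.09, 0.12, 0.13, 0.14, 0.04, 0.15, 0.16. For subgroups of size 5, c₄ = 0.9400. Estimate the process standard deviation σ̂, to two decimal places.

0.14

s̄ = (0.12 + 0.16 + 0.20 + 0.13 + 0.17 + 0.09 + 0.12 + 0.13 + 0.14 + 0.04 + 0.15 + 0.16) / 12 = 0.1342
σ̂ = s̄ / c₄ = 0.1342 / 0.9400 = 0.1427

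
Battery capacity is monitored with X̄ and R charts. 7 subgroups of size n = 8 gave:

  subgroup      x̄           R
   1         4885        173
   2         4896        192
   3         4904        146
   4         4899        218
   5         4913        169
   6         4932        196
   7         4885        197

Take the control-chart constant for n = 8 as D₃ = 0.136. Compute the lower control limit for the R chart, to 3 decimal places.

R̄ = (173 + 192 + 146 + 218 + 169 + 196 + 197) / 7 = 1291.0000 / 7 = 184.4286
LCL_R = D₃·R̄ = 0.136 × 184.4286 = 25.0823

25.082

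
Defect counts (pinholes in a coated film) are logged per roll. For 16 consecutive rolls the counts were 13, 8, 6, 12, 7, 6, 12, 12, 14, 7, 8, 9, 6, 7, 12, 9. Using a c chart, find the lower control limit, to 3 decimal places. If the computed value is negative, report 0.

c̄ = (13 + 8 + 6 + 12 + 7 + 6 + 12 + 12 + 14 + 7 + 8 + 9 + 6 + 7 + 12 + 9) / 16 = 148 / 16 = 9.2500
LCL = c̄ − 3√c̄ = 9.2500 − 3 × 3.0414 = 0.1259

0.126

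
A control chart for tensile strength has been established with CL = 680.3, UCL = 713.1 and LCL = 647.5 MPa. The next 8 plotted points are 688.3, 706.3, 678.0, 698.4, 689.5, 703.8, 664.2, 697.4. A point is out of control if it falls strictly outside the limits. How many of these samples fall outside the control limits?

All 8 points lie within [647.5, 713.1].

0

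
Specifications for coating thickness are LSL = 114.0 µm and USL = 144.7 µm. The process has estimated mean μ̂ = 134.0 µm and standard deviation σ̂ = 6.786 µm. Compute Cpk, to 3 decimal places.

Cpu = (USL − μ̂) / (3σ̂) = (144.7 − 134.0) / (3 × 6.786) = 0.5256; Cpl = (μ̂ − LSL) / (3σ̂) = (134.0 − 114.0) / (3 × 6.786) = 0.9824; Cpk = min(Cpu, Cpl) = 0.5256

0.526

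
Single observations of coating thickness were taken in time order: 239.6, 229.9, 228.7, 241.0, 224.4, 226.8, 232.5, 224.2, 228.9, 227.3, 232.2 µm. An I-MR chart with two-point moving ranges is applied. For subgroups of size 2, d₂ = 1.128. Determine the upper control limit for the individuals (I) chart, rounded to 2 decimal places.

248.43

X̄ = (239.6 + 229.9 + 228.7 + 241.0 + 224.4 + 226.8 + 232.5 + 224.2 + 228.9 + 227.3 + 232.2) / 11 = 230.5000
Moving ranges: 9.7, 1.2, 12.3, 16.6, 2.4, 5.7, 8.3, 4.7, 1.6, 4.9; M̄R̄ = 67.4000 / 10 = 6.7400
UCL = X̄ + 3·M̄R̄/d₂ = 230.5000 + 3 × 6.7400 / 1.128 = 248.4255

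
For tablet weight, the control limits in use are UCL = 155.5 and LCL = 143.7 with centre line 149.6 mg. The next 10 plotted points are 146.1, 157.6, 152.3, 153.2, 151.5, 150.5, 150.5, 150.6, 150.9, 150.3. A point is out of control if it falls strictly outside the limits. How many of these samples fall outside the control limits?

1

Compare each point to [143.7, 155.5]: sample 2 = 157.6 > UCL.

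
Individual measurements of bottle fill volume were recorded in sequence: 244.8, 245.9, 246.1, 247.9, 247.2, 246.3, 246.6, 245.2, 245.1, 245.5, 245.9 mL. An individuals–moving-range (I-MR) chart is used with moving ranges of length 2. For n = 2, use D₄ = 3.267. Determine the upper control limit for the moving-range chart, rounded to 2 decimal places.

Moving ranges: 1.1, 0.2, 1.8, 0.7, 0.9, 0.3, 1.4, 0.1, 0.4, 0.4; M̄R̄ = 7.3000 / 10 = 0.7300
UCL_MR = D₄·M̄R̄ = 3.267 × 0.7300 = 2.3849

2.38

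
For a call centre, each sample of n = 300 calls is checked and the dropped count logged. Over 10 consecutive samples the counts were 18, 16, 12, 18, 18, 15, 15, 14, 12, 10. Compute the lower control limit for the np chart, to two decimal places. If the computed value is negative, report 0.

p̄ = Σdᵢ / (k·n) = 148 / (10 × 300) = 0.04933
LCL = np̄ − 3·√(np̄(1−p̄)) = 14.8000 − 3 × 3.7510 = 3.5471

3.55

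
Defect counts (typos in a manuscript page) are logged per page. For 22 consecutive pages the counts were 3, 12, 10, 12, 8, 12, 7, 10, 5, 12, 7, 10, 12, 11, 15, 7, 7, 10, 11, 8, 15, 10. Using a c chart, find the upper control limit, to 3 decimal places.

19.084

c̄ = (3 + 12 + 10 + 12 + 8 + 12 + 7 + 10 + 5 + 12 + 7 + 10 + 12 + 11 + 15 + 7 + 7 + 10 + 11 + 8 + 15 + 10) / 22 = 214 / 22 = 9.7273
UCL = c̄ + 3√c̄ = 9.7273 + 3 × √9.7273 = 9.7273 + 3 × 3.1189 = 19.0838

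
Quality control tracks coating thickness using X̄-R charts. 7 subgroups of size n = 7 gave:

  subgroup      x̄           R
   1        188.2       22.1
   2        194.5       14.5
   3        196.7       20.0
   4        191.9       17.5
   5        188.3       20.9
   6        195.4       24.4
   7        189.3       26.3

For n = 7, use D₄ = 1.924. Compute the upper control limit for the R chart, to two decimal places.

R̄ = (22.1 + 14.5 + 20.0 + 17.5 + 20.9 + 24.4 + 26.3) / 7 = 145.7000 / 7 = 20.8143
UCL_R = D₄·R̄ = 1.924 × 20.8143 = 40.0467

40.05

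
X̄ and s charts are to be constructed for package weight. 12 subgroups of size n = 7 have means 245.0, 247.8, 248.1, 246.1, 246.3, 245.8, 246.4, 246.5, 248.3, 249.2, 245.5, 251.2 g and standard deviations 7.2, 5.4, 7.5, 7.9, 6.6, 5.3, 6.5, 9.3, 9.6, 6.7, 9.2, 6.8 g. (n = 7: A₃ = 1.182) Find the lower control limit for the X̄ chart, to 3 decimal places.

238.515

X̄̄ = (245.0 + 247.8 + 248.1 + 246.1 + 246.3 + 245.8 + 246.4 + 246.5 + 248.3 + 249.2 + 245.5 + 251.2) / 12 = 247.1833
s̄ = (7.2 + 5.4 + 7.5 + 7.9 + 6.6 + 5.3 + 6.5 + 9.3 + 9.6 + 6.7 + 9.2 + 6.8) / 12 = 7.3333
LCL = X̄̄ − A₃·s̄ = 247.1833 − 1.182 × 7.3333 = 238.5153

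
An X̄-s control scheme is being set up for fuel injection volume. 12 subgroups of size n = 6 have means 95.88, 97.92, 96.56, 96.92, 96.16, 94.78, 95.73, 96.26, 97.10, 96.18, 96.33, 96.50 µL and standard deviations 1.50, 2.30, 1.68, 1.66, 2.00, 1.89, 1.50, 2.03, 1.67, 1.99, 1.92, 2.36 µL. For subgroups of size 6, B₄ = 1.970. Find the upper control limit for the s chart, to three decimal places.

3.694

s̄ = (1.50 + 2.30 + 1.68 + 1.66 + 2.00 + 1.89 + 1.50 + 2.03 + 1.67 + 1.99 + 1.92 + 2.36) / 12 = 1.8750
UCL_s = B₄·s̄ = 1.970 × 1.8750 = 3.6938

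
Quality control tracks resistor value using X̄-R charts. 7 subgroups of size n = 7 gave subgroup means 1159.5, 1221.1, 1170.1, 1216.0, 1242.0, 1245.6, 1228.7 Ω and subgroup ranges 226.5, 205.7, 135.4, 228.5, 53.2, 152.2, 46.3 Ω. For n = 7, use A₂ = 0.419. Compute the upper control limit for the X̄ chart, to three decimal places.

X̄̄ = (1159.5 + 1221.1 + 1170.1 + 1216.0 + 1242.0 + 1245.6 + 1228.7) / 7 = 8483.0000 / 7 = 1211.8571
R̄ = (226.5 + 205.7 + 135.4 + 228.5 + 53.2 + 152.2 + 46.3) / 7 = 1047.8000 / 7 = 149.6857
UCL = X̄̄ + A₂·R̄ = 1211.8571 + 0.419 × 149.6857 = 1274.5755

1274.575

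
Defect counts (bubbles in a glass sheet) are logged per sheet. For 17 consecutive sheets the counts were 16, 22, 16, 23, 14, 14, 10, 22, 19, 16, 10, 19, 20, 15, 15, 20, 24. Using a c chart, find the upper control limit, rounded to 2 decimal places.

29.85

c̄ = (16 + 22 + 16 + 23 + 14 + 14 + 10 + 22 + 19 + 16 + 10 + 19 + 20 + 15 + 15 + 20 + 24) / 17 = 295 / 17 = 17.3529
UCL = c̄ + 3√c̄ = 17.3529 + 3 × √17.3529 = 17.3529 + 3 × 4.1657 = 29.8500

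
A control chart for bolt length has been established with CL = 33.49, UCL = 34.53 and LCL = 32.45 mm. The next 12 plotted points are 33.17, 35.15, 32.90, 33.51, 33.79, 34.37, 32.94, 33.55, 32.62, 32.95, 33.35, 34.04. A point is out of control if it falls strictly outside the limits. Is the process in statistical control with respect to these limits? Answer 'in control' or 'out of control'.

Compare each point to [32.45, 34.53]: sample 2 = 35.15 > UCL.

out of control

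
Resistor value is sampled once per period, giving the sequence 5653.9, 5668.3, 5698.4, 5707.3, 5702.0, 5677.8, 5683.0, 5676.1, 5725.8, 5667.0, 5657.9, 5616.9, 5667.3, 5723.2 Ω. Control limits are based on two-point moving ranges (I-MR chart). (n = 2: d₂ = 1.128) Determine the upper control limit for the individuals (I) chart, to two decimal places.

X̄ = (5653.9 + 5668.3 + 5698.4 + 5707.3 + 5702.0 + 5677.8 + 5683.0 + 5676.1 + 5725.8 + 5667.0 + 5657.9 + 5616.9 + 5667.3 + 5723.2) / 14 = 5680.3500
Moving ranges: 14.4, 30.1, 8.9, 5.3, 24.2, 5.2, 6.9, 49.7, 58.8, 9.1, 41.0, 50.4, 55.9; M̄R̄ = 359.9000 / 13 = 27.6846
UCL = X̄ + 3·M̄R̄/d₂ = 5680.3500 + 3 × 27.6846 / 1.128 = 5753.9793

5753.98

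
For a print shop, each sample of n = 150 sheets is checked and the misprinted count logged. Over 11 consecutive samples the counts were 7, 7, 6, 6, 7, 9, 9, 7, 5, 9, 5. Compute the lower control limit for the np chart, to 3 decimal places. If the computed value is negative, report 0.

p̄ = Σdᵢ / (k·n) = 77 / (11 × 150) = 0.04667
LCL = np̄ − 3·√(np̄(1−p̄)) = 7.0000 − 3 × 2.5833 = -0.7498 → 0 (negative, so LCL = 0)

0.000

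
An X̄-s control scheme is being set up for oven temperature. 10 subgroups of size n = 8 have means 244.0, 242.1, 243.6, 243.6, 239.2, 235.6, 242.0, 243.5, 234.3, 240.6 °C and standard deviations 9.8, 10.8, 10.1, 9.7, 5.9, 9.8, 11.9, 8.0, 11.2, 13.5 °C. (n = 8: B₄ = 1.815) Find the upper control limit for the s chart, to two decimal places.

s̄ = (9.8 + 10.8 + 10.1 + 9.7 + 5.9 + 9.8 + 11.9 + 8.0 + 11.2 + 13.5) / 10 = 10.0700
UCL_s = B₄·s̄ = 1.815 × 10.0700 = 18.2770

18.28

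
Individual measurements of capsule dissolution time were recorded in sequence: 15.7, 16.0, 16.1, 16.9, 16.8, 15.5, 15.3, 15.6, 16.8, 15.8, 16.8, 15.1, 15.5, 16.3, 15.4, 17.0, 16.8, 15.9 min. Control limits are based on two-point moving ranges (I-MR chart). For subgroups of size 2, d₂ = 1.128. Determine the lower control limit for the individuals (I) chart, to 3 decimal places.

X̄ = (15.7 + 16.0 + 16.1 + 16.9 + 16.8 + 15.5 + 15.3 + 15.6 + 16.8 + 15.8 + 16.8 + 15.1 + 15.5 + 16.3 + 15.4 + 17.0 + 16.8 + 15.9) / 18 = 16.0722
Moving ranges: 0.3, 0.1, 0.8, 0.1, 1.3, 0.2, 0.3, 1.2, 1.0, 1.0, 1.7, 0.4, 0.8, 0.9, 1.6, 0.2, 0.9; M̄R̄ = 12.8000 / 17 = 0.7529
LCL = X̄ − 3·M̄R̄/d₂ = 16.0722 − 3 × 0.7529 / 1.128 = 14.0697

14.070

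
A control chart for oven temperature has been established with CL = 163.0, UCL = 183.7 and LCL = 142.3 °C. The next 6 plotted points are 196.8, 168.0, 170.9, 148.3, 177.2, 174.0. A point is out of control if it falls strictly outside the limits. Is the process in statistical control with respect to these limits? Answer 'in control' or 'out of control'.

out of control

Compare each point to [142.3, 183.7]: sample 1 = 196.8 > UCL.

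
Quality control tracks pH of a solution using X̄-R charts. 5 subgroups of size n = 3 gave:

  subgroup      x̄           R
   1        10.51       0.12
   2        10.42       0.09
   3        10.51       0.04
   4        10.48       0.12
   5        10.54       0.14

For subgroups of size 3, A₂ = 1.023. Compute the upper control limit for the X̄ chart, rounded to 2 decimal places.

X̄̄ = (10.51 + 10.42 + 10.51 + 10.48 + 10.54) / 5 = 52.4600 / 5 = 10.4920
R̄ = (0.12 + 0.09 + 0.04 + 0.12 + 0.14) / 5 = 0.5100 / 5 = 0.1020
UCL = X̄̄ + A₂·R̄ = 10.4920 + 1.023 × 0.1020 = 10.5963

10.60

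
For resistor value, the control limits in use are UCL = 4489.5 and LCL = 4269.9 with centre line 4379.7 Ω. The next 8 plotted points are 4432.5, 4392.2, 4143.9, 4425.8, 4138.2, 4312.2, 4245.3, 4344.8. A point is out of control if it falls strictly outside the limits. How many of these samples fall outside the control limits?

Compare each point to [4269.9, 4489.5]: sample 3 = 4143.9 < LCL; sample 5 = 4138.2 < LCL; sample 7 = 4245.3 < LCL.

3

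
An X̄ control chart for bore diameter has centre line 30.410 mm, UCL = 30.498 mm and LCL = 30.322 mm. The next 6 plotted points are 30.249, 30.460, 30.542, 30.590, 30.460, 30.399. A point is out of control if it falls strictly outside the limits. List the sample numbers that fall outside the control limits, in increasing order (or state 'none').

Compare each point to [30.322, 30.498]: sample 1 = 30.249 < LCL; sample 3 = 30.542 > UCL; sample 4 = 30.590 > UCL.

1, 3, 4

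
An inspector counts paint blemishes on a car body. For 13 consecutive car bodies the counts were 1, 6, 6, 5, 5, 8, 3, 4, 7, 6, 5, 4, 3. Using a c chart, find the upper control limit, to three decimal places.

c̄ = (1 + 6 + 6 + 5 + 5 + 8 + 3 + 4 + 7 + 6 + 5 + 4 + 3) / 13 = 63 / 13 = 4.8462
UCL = c̄ + 3√c̄ = 4.8462 + 3 × √4.8462 = 4.8462 + 3 × 2.2014 = 11.4503

11.450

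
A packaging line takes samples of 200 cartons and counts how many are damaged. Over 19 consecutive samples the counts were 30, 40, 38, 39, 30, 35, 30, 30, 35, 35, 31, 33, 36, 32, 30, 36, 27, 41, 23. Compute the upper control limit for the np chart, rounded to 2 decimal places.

49.00

p̄ = Σdᵢ / (k·n) = 631 / (19 × 200) = 0.16605
UCL = np̄ + 3·√(np̄(1−p̄)) = 33.2105 + 3 × √(33.2105×0.83395) = 33.2105 + 3 × 5.2627 = 48.9986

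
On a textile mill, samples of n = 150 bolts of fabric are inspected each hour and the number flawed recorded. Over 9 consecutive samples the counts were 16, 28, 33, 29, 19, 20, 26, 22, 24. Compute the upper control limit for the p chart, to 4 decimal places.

p̄ = Σdᵢ / (k·n) = 217 / (9 × 150) = 0.16074
UCL = p̄ + 3·√(p̄(1−p̄)/n) = 0.16074 + 3 × √(0.16074×0.83926/150) = 0.16074 + 3 × 0.02999 = 0.25071

0.2507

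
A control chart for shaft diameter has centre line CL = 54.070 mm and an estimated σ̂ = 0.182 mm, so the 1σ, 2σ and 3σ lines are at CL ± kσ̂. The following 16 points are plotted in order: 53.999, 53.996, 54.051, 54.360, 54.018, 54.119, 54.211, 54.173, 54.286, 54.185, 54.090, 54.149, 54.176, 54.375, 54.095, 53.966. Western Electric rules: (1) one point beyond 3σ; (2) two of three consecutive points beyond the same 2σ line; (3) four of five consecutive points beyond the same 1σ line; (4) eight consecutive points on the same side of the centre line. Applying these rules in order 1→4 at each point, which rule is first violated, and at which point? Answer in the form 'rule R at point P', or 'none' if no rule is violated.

Zone of each point (C = within 1σ̂, B = 1σ̂–2σ̂, A = 2σ̂–3σ̂, * = beyond 3σ̂; sign = side of CL): 1:-C, 2:-C, 3:-C, 4:+B, 5:-C, 6:+C, 7:+C, 8:+C, 9:+B, 10:+C, 11:+C, 12:+C, 13:+C, 14:+B, 15:+C, 16:-C
Rule 4 (eight consecutive points on the same side of the centre line) is satisfied at point 13.

rule 4 at point 13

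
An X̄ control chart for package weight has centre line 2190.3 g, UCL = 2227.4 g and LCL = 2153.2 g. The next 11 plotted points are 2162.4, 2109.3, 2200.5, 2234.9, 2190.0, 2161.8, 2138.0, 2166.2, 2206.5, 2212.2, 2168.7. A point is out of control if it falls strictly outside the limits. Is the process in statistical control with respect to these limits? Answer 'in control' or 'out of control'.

Compare each point to [2153.2, 2227.4]: sample 2 = 2109.3 < LCL; sample 4 = 2234.9 > UCL; sample 7 = 2138.0 < LCL.

out of control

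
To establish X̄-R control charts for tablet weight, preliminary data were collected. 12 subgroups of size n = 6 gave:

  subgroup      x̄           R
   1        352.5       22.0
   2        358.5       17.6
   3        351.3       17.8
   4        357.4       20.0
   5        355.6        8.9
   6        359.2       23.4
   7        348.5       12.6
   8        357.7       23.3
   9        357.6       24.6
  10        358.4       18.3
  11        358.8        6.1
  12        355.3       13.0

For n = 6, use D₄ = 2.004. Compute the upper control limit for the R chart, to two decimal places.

R̄ = (22.0 + 17.6 + 17.8 + 20.0 + 8.9 + 23.4 + 12.6 + 23.3 + 24.6 + 18.3 + 6.1 + 13.0) / 12 = 207.6000 / 12 = 17.3000
UCL_R = D₄·R̄ = 2.004 × 17.3000 = 34.6692

34.67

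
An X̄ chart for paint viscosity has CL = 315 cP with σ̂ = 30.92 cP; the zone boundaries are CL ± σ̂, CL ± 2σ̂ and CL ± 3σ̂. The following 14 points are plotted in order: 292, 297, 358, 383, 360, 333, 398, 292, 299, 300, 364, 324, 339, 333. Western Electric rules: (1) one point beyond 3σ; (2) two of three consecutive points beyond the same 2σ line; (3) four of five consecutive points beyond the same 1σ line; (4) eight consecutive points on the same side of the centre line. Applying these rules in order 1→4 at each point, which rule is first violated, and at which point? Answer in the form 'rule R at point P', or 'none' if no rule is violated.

rule 3 at point 7

Zone of each point (C = within 1σ̂, B = 1σ̂–2σ̂, A = 2σ̂–3σ̂, * = beyond 3σ̂; sign = side of CL): 1:-C, 2:-C, 3:+B, 4:+A, 5:+B, 6:+C, 7:+A, 8:-C, 9:-C, 10:-C, 11:+B, 12:+C, 13:+C, 14:+C
Rule 3 (four of five consecutive points beyond the same 1σ limit) is satisfied at point 7.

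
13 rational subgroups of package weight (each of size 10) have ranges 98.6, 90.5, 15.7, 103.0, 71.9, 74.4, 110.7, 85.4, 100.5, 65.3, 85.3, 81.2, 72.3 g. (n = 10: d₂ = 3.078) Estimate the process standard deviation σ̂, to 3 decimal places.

26.361

R̄ = (98.6 + 90.5 + 15.7 + 103.0 + 71.9 + 74.4 + 110.7 + 85.4 + 100.5 + 65.3 + 85.3 + 81.2 + 72.3) / 13 = 81.1385
σ̂ = R̄ / d₂ = 81.1385 / 3.078 = 26.3608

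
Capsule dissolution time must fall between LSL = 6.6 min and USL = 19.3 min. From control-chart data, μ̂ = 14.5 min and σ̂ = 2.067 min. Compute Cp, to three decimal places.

1.024

Cp = (USL − LSL) / (6σ̂) = (19.3 − 6.6) / (6 × 2.067) = 12.7000 / 12.4020 = 1.0240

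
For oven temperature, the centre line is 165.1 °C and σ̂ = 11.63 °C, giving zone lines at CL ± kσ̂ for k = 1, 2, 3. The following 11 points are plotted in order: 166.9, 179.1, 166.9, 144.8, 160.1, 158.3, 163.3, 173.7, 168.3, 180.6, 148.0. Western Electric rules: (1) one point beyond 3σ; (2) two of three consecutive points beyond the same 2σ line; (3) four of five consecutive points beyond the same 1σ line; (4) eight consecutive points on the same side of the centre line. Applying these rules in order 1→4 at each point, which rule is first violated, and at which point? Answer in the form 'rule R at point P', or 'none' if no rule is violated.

none

Zone of each point (C = within 1σ̂, B = 1σ̂–2σ̂, A = 2σ̂–3σ̂, * = beyond 3σ̂; sign = side of CL): 1:+C, 2:+B, 3:+C, 4:-B, 5:-C, 6:-C, 7:-C, 8:+C, 9:+C, 10:+B, 11:-B
No rule fires across all 11 points.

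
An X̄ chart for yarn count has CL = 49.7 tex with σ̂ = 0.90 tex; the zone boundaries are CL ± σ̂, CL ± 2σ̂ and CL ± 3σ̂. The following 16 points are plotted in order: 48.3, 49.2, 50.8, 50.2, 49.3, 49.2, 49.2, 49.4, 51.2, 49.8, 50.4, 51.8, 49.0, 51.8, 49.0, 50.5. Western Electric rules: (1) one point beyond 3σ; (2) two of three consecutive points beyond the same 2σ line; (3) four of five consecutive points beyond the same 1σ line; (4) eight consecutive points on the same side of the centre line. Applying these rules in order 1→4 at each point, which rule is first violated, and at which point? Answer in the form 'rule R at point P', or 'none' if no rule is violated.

Zone of each point (C = within 1σ̂, B = 1σ̂–2σ̂, A = 2σ̂–3σ̂, * = beyond 3σ̂; sign = side of CL): 1:-B, 2:-C, 3:+B, 4:+C, 5:-C, 6:-C, 7:-C, 8:-C, 9:+B, 10:+C, 11:+C, 12:+A, 13:-C, 14:+A, 15:-C, 16:+C
Rule 2 (two of three consecutive points beyond the same 2σ limit) is satisfied at point 14.

rule 2 at point 14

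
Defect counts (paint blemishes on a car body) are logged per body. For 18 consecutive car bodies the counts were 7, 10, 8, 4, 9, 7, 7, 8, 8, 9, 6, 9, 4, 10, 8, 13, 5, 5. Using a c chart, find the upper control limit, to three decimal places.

15.888

c̄ = (7 + 10 + 8 + 4 + 9 + 7 + 7 + 8 + 8 + 9 + 6 + 9 + 4 + 10 + 8 + 13 + 5 + 5) / 18 = 137 / 18 = 7.6111
UCL = c̄ + 3√c̄ = 7.6111 + 3 × √7.6111 = 7.6111 + 3 × 2.7588 = 15.8876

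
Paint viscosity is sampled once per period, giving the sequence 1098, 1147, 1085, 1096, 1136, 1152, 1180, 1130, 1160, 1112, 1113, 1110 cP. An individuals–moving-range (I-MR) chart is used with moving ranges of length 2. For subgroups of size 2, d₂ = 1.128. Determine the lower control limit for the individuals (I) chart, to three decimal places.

X̄ = (1098 + 1147 + 1085 + 1096 + 1136 + 1152 + 1180 + 1130 + 1160 + 1112 + 1113 + 1110) / 12 = 1126.5833
Moving ranges: 49, 62, 11, 40, 16, 28, 50, 30, 48, 1, 3; M̄R̄ = 338.0000 / 11 = 30.7273
LCL = X̄ − 3·M̄R̄/d₂ = 1126.5833 − 3 × 30.7273 / 1.128 = 1044.8619

1044.862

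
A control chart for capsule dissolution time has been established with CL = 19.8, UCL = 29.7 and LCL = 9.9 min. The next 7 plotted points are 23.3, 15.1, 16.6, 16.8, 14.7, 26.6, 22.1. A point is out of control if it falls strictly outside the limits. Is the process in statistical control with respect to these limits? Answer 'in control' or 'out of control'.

All 7 points lie within [9.9, 29.7].

in control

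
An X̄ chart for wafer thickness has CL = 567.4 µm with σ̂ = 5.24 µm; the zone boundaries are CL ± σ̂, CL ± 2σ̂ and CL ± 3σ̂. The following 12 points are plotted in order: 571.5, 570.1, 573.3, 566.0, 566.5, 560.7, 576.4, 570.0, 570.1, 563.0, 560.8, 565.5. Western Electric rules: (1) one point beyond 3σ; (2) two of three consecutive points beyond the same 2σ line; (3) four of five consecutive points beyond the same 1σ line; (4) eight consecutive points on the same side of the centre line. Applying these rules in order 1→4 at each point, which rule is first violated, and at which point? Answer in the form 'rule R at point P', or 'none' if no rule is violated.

none

Zone of each point (C = within 1σ̂, B = 1σ̂–2σ̂, A = 2σ̂–3σ̂, * = beyond 3σ̂; sign = side of CL): 1:+C, 2:+C, 3:+B, 4:-C, 5:-C, 6:-B, 7:+B, 8:+C, 9:+C, 10:-C, 11:-B, 12:-C
No rule fires across all 12 points.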